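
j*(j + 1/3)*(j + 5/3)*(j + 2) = j^4 + 4*j^3 + 41*j^2/9 + 10*j/9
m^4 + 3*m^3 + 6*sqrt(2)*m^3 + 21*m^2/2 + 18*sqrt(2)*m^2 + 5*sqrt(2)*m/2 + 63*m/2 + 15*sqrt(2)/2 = (m + 3)*(m + sqrt(2)/2)^2*(m + 5*sqrt(2))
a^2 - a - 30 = (a - 6)*(a + 5)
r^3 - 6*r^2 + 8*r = r*(r - 4)*(r - 2)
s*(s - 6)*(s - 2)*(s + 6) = s^4 - 2*s^3 - 36*s^2 + 72*s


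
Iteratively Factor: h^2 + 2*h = (h)*(h + 2)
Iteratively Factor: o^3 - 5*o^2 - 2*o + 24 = (o - 3)*(o^2 - 2*o - 8) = (o - 4)*(o - 3)*(o + 2)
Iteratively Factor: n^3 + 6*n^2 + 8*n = (n + 2)*(n^2 + 4*n) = n*(n + 2)*(n + 4)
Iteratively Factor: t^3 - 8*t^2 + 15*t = (t - 3)*(t^2 - 5*t) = (t - 5)*(t - 3)*(t)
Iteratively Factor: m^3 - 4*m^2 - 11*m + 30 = (m - 2)*(m^2 - 2*m - 15) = (m - 2)*(m + 3)*(m - 5)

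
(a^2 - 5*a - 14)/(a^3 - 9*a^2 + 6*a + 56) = 1/(a - 4)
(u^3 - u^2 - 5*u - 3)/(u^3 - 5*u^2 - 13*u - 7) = (u - 3)/(u - 7)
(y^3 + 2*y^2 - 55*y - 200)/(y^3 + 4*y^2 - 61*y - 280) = (y + 5)/(y + 7)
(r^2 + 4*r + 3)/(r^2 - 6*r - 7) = (r + 3)/(r - 7)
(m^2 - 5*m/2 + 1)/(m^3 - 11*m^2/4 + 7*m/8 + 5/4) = 4*(2*m - 1)/(8*m^2 - 6*m - 5)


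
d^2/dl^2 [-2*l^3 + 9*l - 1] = -12*l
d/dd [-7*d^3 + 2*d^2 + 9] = d*(4 - 21*d)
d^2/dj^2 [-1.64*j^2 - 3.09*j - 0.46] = -3.28000000000000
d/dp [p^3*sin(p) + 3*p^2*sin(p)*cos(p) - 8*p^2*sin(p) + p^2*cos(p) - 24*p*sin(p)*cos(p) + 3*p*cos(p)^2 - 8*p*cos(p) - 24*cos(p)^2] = p^3*cos(p) + 2*p^2*sin(p) - 8*p^2*cos(p) + 3*p^2*cos(2*p) - 8*p*sin(p) + 2*p*cos(p) - 24*p*cos(2*p) + 12*sin(2*p) - 8*cos(p) + 3*cos(2*p)/2 + 3/2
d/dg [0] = 0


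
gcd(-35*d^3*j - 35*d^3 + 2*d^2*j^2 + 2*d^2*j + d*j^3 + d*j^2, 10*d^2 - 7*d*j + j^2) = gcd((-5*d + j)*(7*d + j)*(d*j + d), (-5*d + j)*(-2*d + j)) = 5*d - j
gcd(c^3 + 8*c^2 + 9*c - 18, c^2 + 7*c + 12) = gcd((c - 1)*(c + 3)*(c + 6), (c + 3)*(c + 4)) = c + 3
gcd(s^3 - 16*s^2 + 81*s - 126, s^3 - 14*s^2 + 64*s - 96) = s - 6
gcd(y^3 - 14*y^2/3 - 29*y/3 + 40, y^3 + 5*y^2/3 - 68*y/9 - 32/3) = y^2 + y/3 - 8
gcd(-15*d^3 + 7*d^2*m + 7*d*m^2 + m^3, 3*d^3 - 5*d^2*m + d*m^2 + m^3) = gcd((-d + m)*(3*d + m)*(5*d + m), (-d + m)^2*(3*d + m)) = 3*d^2 - 2*d*m - m^2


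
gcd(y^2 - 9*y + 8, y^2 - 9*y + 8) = y^2 - 9*y + 8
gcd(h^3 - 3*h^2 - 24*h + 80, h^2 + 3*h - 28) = h - 4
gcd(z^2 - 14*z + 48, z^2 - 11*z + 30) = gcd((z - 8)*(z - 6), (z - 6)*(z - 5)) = z - 6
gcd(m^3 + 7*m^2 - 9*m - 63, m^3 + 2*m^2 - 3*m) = m + 3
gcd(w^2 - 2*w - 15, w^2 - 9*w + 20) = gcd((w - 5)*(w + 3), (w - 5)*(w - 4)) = w - 5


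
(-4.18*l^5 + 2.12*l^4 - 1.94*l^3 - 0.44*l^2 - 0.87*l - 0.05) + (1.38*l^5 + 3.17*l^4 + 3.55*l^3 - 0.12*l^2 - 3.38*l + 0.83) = -2.8*l^5 + 5.29*l^4 + 1.61*l^3 - 0.56*l^2 - 4.25*l + 0.78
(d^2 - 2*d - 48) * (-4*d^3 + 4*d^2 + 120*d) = -4*d^5 + 12*d^4 + 304*d^3 - 432*d^2 - 5760*d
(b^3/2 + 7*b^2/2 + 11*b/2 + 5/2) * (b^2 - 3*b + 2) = b^5/2 + 2*b^4 - 4*b^3 - 7*b^2 + 7*b/2 + 5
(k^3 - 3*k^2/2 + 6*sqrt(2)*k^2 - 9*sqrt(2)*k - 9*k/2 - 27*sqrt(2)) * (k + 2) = k^4 + k^3/2 + 6*sqrt(2)*k^3 - 15*k^2/2 + 3*sqrt(2)*k^2 - 45*sqrt(2)*k - 9*k - 54*sqrt(2)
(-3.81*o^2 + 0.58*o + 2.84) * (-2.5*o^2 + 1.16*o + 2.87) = 9.525*o^4 - 5.8696*o^3 - 17.3619*o^2 + 4.959*o + 8.1508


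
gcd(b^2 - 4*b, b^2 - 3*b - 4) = b - 4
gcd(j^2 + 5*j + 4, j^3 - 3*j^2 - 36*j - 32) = j^2 + 5*j + 4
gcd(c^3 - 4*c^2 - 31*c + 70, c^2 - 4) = c - 2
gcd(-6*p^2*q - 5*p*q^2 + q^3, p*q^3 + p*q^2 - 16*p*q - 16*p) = 1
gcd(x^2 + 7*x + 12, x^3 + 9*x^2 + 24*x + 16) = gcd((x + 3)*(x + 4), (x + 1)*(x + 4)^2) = x + 4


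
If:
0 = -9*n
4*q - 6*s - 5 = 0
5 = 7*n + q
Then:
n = 0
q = 5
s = 5/2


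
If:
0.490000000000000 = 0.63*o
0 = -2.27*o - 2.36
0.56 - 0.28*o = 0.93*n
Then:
No Solution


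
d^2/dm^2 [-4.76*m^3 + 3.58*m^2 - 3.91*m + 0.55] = 7.16 - 28.56*m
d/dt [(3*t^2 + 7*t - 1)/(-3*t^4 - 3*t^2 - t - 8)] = (-(6*t + 7)*(3*t^4 + 3*t^2 + t + 8) + (3*t^2 + 7*t - 1)*(12*t^3 + 6*t + 1))/(3*t^4 + 3*t^2 + t + 8)^2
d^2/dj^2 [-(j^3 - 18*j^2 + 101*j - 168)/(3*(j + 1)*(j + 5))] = 32*(-5*j^3 + 3*j^2 + 93*j + 181)/(j^6 + 18*j^5 + 123*j^4 + 396*j^3 + 615*j^2 + 450*j + 125)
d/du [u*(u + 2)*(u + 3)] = 3*u^2 + 10*u + 6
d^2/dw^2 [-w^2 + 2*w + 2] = -2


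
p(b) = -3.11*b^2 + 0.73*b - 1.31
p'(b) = 0.73 - 6.22*b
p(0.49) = -1.70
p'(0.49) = -2.32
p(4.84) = -70.63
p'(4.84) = -29.37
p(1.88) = -10.93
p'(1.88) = -10.96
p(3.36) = -33.97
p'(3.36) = -20.17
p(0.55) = -1.85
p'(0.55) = -2.69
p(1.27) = -5.40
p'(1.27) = -7.17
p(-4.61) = -70.77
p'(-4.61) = 29.40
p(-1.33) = -7.78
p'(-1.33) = 9.00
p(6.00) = -108.89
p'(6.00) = -36.59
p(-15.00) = -712.01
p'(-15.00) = 94.03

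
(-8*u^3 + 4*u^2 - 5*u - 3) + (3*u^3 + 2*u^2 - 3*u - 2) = -5*u^3 + 6*u^2 - 8*u - 5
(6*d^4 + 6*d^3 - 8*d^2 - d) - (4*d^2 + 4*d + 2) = 6*d^4 + 6*d^3 - 12*d^2 - 5*d - 2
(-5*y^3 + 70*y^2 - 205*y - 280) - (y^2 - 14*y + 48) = -5*y^3 + 69*y^2 - 191*y - 328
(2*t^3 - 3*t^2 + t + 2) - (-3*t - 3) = 2*t^3 - 3*t^2 + 4*t + 5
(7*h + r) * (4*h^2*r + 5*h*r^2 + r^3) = 28*h^3*r + 39*h^2*r^2 + 12*h*r^3 + r^4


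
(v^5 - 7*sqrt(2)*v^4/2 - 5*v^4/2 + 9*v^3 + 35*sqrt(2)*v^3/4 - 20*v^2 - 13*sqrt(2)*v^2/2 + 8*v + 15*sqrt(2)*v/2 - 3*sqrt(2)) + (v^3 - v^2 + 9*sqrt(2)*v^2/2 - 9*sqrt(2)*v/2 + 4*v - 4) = v^5 - 7*sqrt(2)*v^4/2 - 5*v^4/2 + 10*v^3 + 35*sqrt(2)*v^3/4 - 21*v^2 - 2*sqrt(2)*v^2 + 3*sqrt(2)*v + 12*v - 3*sqrt(2) - 4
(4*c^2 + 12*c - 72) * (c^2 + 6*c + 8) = 4*c^4 + 36*c^3 + 32*c^2 - 336*c - 576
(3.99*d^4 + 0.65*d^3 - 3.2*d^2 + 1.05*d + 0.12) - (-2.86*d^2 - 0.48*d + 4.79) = 3.99*d^4 + 0.65*d^3 - 0.34*d^2 + 1.53*d - 4.67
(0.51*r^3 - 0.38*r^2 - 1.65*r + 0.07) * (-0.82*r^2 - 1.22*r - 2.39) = -0.4182*r^5 - 0.3106*r^4 + 0.5977*r^3 + 2.8638*r^2 + 3.8581*r - 0.1673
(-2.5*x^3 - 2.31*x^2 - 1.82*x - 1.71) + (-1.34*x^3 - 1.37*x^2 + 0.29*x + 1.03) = -3.84*x^3 - 3.68*x^2 - 1.53*x - 0.68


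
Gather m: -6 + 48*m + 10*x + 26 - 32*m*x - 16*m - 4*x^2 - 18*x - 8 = m*(32 - 32*x) - 4*x^2 - 8*x + 12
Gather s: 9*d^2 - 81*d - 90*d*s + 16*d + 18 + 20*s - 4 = 9*d^2 - 65*d + s*(20 - 90*d) + 14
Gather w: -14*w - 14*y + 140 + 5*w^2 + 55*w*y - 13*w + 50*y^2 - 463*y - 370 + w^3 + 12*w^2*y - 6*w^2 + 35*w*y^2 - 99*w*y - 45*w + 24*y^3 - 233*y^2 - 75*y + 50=w^3 + w^2*(12*y - 1) + w*(35*y^2 - 44*y - 72) + 24*y^3 - 183*y^2 - 552*y - 180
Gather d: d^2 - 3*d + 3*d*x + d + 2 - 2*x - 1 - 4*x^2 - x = d^2 + d*(3*x - 2) - 4*x^2 - 3*x + 1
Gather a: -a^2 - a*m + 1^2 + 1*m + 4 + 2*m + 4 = -a^2 - a*m + 3*m + 9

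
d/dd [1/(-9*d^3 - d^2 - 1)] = d*(27*d + 2)/(9*d^3 + d^2 + 1)^2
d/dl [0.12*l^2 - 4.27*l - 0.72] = 0.24*l - 4.27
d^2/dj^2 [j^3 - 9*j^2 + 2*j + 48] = 6*j - 18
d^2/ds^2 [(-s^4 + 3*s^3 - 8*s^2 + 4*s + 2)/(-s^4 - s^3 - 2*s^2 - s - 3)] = 2*(-4*s^9 + 18*s^8 + 12*s^7 - 60*s^6 - 297*s^4 - 73*s^3 - 39*s^2 - 3*s + 94)/(s^12 + 3*s^11 + 9*s^10 + 16*s^9 + 33*s^8 + 45*s^7 + 68*s^6 + 69*s^5 + 87*s^4 + 64*s^3 + 63*s^2 + 27*s + 27)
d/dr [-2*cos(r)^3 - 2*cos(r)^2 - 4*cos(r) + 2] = 2*(3*cos(r)^2 + 2*cos(r) + 2)*sin(r)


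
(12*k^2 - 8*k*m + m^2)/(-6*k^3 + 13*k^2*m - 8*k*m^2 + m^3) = (-2*k + m)/(k^2 - 2*k*m + m^2)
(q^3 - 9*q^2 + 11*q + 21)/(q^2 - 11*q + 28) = (q^2 - 2*q - 3)/(q - 4)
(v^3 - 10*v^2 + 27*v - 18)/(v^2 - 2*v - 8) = (-v^3 + 10*v^2 - 27*v + 18)/(-v^2 + 2*v + 8)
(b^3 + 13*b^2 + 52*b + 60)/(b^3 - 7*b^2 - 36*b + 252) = (b^2 + 7*b + 10)/(b^2 - 13*b + 42)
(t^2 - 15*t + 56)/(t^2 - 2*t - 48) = (t - 7)/(t + 6)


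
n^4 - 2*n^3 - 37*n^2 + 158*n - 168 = (n - 4)*(n - 3)*(n - 2)*(n + 7)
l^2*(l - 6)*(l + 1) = l^4 - 5*l^3 - 6*l^2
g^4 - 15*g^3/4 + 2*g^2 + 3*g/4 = g*(g - 3)*(g - 1)*(g + 1/4)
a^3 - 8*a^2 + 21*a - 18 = (a - 3)^2*(a - 2)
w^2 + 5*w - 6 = (w - 1)*(w + 6)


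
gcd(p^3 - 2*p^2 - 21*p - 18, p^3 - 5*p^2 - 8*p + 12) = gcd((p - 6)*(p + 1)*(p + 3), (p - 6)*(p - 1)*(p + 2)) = p - 6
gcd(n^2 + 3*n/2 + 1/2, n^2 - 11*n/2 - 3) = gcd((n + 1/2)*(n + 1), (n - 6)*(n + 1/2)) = n + 1/2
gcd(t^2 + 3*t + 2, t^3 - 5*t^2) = 1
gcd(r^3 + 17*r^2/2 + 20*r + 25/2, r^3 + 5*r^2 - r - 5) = r^2 + 6*r + 5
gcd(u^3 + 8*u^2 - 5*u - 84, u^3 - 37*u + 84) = u^2 + 4*u - 21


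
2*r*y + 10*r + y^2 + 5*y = (2*r + y)*(y + 5)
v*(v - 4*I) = v^2 - 4*I*v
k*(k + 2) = k^2 + 2*k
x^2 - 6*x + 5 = (x - 5)*(x - 1)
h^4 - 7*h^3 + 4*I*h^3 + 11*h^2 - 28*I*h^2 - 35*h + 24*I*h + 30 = (h - 6)*(h - 1)*(h - I)*(h + 5*I)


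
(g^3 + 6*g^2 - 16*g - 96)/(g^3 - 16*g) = (g + 6)/g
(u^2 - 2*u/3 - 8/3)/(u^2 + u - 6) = (u + 4/3)/(u + 3)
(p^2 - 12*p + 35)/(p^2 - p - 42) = (p - 5)/(p + 6)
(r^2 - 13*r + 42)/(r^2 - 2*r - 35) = (r - 6)/(r + 5)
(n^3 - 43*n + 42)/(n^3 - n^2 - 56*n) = (n^2 - 7*n + 6)/(n*(n - 8))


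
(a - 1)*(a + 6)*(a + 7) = a^3 + 12*a^2 + 29*a - 42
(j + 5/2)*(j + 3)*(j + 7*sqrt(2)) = j^3 + 11*j^2/2 + 7*sqrt(2)*j^2 + 15*j/2 + 77*sqrt(2)*j/2 + 105*sqrt(2)/2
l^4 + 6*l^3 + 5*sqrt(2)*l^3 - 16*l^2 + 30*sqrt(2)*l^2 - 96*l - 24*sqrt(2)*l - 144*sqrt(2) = (l + 6)*(l - 2*sqrt(2))*(l + sqrt(2))*(l + 6*sqrt(2))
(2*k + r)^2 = 4*k^2 + 4*k*r + r^2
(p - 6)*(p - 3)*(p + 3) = p^3 - 6*p^2 - 9*p + 54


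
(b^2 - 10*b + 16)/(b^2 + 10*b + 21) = (b^2 - 10*b + 16)/(b^2 + 10*b + 21)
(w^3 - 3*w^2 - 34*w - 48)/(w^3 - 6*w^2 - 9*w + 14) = (w^2 - 5*w - 24)/(w^2 - 8*w + 7)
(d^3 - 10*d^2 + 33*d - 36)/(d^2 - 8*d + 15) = (d^2 - 7*d + 12)/(d - 5)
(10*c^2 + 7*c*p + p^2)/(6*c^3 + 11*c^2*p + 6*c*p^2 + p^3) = (5*c + p)/(3*c^2 + 4*c*p + p^2)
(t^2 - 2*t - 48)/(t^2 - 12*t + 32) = (t + 6)/(t - 4)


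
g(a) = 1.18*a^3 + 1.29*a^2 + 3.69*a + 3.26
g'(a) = 3.54*a^2 + 2.58*a + 3.69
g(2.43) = 36.78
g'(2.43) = 30.86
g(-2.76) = -21.91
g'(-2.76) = 23.54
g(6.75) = 449.85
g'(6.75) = 182.40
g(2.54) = 40.29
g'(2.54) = 33.08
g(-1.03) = -0.46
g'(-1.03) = 4.79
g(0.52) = 5.69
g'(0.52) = 5.99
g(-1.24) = -1.58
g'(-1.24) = 5.93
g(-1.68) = -4.89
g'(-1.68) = 9.35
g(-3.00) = -28.06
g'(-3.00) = 27.81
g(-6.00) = -227.32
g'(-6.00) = 115.65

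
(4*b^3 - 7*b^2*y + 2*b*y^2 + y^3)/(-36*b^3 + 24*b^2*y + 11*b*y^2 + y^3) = (-4*b^2 + 3*b*y + y^2)/(36*b^2 + 12*b*y + y^2)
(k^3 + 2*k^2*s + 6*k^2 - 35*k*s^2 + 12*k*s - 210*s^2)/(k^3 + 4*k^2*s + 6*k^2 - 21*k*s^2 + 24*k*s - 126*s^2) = (-k + 5*s)/(-k + 3*s)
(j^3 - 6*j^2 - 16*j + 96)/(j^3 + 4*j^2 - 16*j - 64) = (j - 6)/(j + 4)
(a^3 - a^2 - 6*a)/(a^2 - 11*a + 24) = a*(a + 2)/(a - 8)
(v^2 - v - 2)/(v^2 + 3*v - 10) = (v + 1)/(v + 5)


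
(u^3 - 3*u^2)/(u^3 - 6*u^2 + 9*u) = u/(u - 3)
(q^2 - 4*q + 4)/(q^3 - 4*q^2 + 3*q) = (q^2 - 4*q + 4)/(q*(q^2 - 4*q + 3))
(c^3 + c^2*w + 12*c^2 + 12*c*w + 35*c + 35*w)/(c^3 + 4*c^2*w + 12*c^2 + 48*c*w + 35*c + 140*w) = (c + w)/(c + 4*w)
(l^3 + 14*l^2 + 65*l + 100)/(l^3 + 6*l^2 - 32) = (l^2 + 10*l + 25)/(l^2 + 2*l - 8)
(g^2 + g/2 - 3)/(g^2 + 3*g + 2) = (g - 3/2)/(g + 1)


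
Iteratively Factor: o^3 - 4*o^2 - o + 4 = (o - 1)*(o^2 - 3*o - 4) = (o - 4)*(o - 1)*(o + 1)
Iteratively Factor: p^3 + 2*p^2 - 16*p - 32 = (p + 4)*(p^2 - 2*p - 8) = (p + 2)*(p + 4)*(p - 4)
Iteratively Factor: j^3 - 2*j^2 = (j)*(j^2 - 2*j) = j*(j - 2)*(j)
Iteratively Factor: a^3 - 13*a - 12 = (a + 1)*(a^2 - a - 12) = (a + 1)*(a + 3)*(a - 4)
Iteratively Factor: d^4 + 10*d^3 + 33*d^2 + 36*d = (d + 4)*(d^3 + 6*d^2 + 9*d) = (d + 3)*(d + 4)*(d^2 + 3*d) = d*(d + 3)*(d + 4)*(d + 3)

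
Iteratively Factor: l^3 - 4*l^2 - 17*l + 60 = (l - 3)*(l^2 - l - 20) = (l - 3)*(l + 4)*(l - 5)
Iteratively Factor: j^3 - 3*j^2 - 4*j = (j)*(j^2 - 3*j - 4) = j*(j - 4)*(j + 1)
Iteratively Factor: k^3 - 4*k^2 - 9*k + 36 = (k + 3)*(k^2 - 7*k + 12) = (k - 3)*(k + 3)*(k - 4)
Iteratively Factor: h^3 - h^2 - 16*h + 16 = (h - 1)*(h^2 - 16) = (h - 4)*(h - 1)*(h + 4)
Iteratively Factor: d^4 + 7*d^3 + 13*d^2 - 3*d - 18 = (d + 3)*(d^3 + 4*d^2 + d - 6) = (d + 2)*(d + 3)*(d^2 + 2*d - 3) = (d - 1)*(d + 2)*(d + 3)*(d + 3)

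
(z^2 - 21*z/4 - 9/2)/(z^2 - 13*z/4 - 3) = (z - 6)/(z - 4)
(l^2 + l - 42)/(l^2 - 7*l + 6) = (l + 7)/(l - 1)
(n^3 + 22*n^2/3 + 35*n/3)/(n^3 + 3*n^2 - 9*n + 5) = n*(3*n + 7)/(3*(n^2 - 2*n + 1))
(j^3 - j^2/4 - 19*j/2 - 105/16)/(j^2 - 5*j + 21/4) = (8*j^2 + 26*j + 15)/(4*(2*j - 3))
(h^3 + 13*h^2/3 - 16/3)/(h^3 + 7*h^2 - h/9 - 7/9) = 3*(3*h^3 + 13*h^2 - 16)/(9*h^3 + 63*h^2 - h - 7)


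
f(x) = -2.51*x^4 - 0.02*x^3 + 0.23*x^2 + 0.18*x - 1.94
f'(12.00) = -17352.06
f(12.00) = -52048.58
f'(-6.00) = 2163.90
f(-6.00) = -3243.38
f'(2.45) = -146.70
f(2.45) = -90.85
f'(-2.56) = 167.05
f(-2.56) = -108.36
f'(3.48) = -422.07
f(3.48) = -367.49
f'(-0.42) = 0.72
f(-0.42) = -2.05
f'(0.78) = -4.26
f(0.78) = -2.60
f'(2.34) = -127.71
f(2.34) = -75.77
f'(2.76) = -210.09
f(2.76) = -145.76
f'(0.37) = -0.17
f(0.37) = -1.89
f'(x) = -10.04*x^3 - 0.06*x^2 + 0.46*x + 0.18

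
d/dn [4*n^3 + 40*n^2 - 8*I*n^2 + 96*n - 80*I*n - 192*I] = 12*n^2 + 16*n*(5 - I) + 96 - 80*I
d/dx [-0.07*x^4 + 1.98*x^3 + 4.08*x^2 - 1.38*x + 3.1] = -0.28*x^3 + 5.94*x^2 + 8.16*x - 1.38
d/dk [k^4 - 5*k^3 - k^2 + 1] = k*(4*k^2 - 15*k - 2)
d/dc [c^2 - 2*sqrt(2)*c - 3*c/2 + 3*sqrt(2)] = 2*c - 2*sqrt(2) - 3/2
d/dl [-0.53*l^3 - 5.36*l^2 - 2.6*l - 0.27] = -1.59*l^2 - 10.72*l - 2.6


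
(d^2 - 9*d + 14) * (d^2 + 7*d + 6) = d^4 - 2*d^3 - 43*d^2 + 44*d + 84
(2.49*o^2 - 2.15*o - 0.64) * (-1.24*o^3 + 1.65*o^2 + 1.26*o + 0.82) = -3.0876*o^5 + 6.7745*o^4 + 0.383500000000001*o^3 - 1.7232*o^2 - 2.5694*o - 0.5248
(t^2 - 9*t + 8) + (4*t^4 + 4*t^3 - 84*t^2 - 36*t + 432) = 4*t^4 + 4*t^3 - 83*t^2 - 45*t + 440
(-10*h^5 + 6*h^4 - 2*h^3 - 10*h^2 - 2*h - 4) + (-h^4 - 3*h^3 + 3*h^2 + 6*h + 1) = -10*h^5 + 5*h^4 - 5*h^3 - 7*h^2 + 4*h - 3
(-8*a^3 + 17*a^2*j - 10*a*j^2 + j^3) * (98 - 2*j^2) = 16*a^3*j^2 - 784*a^3 - 34*a^2*j^3 + 1666*a^2*j + 20*a*j^4 - 980*a*j^2 - 2*j^5 + 98*j^3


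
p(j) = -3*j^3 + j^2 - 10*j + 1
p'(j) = -9*j^2 + 2*j - 10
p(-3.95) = 240.99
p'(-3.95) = -158.32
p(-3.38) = 162.07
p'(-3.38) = -119.58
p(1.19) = -14.54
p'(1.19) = -20.36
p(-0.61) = 8.15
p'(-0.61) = -14.57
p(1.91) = -35.36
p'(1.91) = -39.01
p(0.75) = -7.20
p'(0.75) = -13.56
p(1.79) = -30.90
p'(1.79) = -35.26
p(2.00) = -39.00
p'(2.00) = -42.00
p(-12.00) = 5449.00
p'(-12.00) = -1330.00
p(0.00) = 1.00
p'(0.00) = -10.00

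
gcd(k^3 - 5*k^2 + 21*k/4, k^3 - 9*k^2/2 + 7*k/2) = k^2 - 7*k/2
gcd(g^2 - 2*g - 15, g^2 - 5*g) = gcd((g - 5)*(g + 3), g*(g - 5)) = g - 5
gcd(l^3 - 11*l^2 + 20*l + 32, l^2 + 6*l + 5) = l + 1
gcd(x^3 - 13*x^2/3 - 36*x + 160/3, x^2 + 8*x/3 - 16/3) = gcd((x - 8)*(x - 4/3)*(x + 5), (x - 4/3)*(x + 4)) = x - 4/3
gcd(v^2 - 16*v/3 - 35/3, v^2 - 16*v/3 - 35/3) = v^2 - 16*v/3 - 35/3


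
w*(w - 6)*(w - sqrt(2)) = w^3 - 6*w^2 - sqrt(2)*w^2 + 6*sqrt(2)*w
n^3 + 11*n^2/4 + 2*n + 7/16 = (n + 1/2)^2*(n + 7/4)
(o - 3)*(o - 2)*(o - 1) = o^3 - 6*o^2 + 11*o - 6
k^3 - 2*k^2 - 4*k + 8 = (k - 2)^2*(k + 2)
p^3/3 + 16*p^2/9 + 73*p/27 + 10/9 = (p/3 + 1)*(p + 2/3)*(p + 5/3)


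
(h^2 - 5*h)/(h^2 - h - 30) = h*(5 - h)/(-h^2 + h + 30)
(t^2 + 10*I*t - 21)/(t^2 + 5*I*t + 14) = (t + 3*I)/(t - 2*I)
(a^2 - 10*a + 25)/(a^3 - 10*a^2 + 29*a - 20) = (a - 5)/(a^2 - 5*a + 4)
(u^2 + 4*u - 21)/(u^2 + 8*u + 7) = (u - 3)/(u + 1)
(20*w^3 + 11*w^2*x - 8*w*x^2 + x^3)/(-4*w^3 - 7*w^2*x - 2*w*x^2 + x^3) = (-5*w + x)/(w + x)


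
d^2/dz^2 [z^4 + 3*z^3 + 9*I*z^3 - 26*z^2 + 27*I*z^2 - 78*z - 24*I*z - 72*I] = 12*z^2 + z*(18 + 54*I) - 52 + 54*I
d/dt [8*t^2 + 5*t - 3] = 16*t + 5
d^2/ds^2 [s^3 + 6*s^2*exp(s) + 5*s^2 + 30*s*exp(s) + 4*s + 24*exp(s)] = 6*s^2*exp(s) + 54*s*exp(s) + 6*s + 96*exp(s) + 10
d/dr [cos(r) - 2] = -sin(r)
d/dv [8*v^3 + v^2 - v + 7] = 24*v^2 + 2*v - 1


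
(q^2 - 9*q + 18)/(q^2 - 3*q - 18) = (q - 3)/(q + 3)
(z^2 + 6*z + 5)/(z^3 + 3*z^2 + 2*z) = (z + 5)/(z*(z + 2))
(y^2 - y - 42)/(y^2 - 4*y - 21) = (y + 6)/(y + 3)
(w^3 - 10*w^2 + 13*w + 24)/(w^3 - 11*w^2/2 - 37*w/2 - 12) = 2*(w - 3)/(2*w + 3)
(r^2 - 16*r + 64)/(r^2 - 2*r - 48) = (r - 8)/(r + 6)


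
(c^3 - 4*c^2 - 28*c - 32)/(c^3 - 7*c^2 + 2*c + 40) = (c^2 - 6*c - 16)/(c^2 - 9*c + 20)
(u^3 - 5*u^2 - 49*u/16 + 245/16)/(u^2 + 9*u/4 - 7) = (4*u^2 - 13*u - 35)/(4*(u + 4))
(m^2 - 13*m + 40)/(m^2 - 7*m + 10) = (m - 8)/(m - 2)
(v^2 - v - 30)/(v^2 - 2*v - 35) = (v - 6)/(v - 7)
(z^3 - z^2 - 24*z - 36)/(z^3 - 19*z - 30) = (z - 6)/(z - 5)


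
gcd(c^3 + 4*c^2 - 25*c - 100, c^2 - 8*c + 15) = c - 5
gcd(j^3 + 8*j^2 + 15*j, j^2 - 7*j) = j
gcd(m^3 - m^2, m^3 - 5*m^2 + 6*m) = m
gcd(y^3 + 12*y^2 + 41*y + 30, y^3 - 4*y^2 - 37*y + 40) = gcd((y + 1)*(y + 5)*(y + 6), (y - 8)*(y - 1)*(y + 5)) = y + 5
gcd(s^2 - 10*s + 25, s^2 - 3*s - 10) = s - 5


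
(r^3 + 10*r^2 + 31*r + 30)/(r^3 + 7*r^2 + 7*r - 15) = (r + 2)/(r - 1)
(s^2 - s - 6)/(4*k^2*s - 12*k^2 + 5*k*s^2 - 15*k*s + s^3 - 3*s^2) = (s + 2)/(4*k^2 + 5*k*s + s^2)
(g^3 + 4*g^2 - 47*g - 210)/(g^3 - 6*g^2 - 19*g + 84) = (g^2 + 11*g + 30)/(g^2 + g - 12)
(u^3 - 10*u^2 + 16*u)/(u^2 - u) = (u^2 - 10*u + 16)/(u - 1)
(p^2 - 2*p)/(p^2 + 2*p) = (p - 2)/(p + 2)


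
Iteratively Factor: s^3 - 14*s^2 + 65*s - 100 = (s - 5)*(s^2 - 9*s + 20) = (s - 5)^2*(s - 4)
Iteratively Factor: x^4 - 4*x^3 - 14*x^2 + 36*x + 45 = (x + 1)*(x^3 - 5*x^2 - 9*x + 45) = (x - 5)*(x + 1)*(x^2 - 9) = (x - 5)*(x + 1)*(x + 3)*(x - 3)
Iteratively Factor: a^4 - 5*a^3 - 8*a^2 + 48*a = (a + 3)*(a^3 - 8*a^2 + 16*a) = a*(a + 3)*(a^2 - 8*a + 16) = a*(a - 4)*(a + 3)*(a - 4)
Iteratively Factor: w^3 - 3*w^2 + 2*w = (w)*(w^2 - 3*w + 2) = w*(w - 1)*(w - 2)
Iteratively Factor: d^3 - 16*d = (d + 4)*(d^2 - 4*d) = (d - 4)*(d + 4)*(d)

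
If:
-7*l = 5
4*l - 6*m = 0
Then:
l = -5/7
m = -10/21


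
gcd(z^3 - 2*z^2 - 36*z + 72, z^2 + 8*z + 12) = z + 6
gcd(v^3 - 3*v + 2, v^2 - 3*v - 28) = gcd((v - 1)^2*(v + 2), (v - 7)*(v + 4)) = 1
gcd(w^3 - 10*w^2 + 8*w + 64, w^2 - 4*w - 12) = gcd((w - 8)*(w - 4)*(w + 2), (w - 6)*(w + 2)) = w + 2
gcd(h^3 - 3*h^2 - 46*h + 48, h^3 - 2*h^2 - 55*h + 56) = h^2 - 9*h + 8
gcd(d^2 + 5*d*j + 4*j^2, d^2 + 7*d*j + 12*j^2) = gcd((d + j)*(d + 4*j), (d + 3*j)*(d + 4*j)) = d + 4*j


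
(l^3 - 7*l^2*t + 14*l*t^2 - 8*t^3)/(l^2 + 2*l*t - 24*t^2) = (l^2 - 3*l*t + 2*t^2)/(l + 6*t)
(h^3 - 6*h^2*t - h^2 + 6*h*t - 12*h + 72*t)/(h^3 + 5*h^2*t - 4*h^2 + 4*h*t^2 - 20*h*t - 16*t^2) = (h^2 - 6*h*t + 3*h - 18*t)/(h^2 + 5*h*t + 4*t^2)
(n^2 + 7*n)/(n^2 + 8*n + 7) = n/(n + 1)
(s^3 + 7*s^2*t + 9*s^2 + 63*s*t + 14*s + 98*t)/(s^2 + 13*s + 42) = (s^2 + 7*s*t + 2*s + 14*t)/(s + 6)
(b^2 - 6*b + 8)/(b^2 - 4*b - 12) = (-b^2 + 6*b - 8)/(-b^2 + 4*b + 12)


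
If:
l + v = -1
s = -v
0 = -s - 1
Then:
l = -2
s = -1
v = 1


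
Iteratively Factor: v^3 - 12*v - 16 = (v - 4)*(v^2 + 4*v + 4) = (v - 4)*(v + 2)*(v + 2)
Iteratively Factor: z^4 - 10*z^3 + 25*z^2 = (z - 5)*(z^3 - 5*z^2) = z*(z - 5)*(z^2 - 5*z) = z^2*(z - 5)*(z - 5)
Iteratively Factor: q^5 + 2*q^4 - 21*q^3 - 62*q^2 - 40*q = (q + 4)*(q^4 - 2*q^3 - 13*q^2 - 10*q) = (q - 5)*(q + 4)*(q^3 + 3*q^2 + 2*q) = (q - 5)*(q + 2)*(q + 4)*(q^2 + q) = (q - 5)*(q + 1)*(q + 2)*(q + 4)*(q)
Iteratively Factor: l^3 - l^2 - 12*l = (l + 3)*(l^2 - 4*l) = l*(l + 3)*(l - 4)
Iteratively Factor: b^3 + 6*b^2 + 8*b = (b + 4)*(b^2 + 2*b) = (b + 2)*(b + 4)*(b)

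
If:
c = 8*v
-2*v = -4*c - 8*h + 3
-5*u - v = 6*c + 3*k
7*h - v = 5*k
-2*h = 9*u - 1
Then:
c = -2468/6627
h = 1214/2209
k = 10321/13254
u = -73/6627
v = -617/13254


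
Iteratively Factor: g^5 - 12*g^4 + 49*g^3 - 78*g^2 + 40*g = (g - 2)*(g^4 - 10*g^3 + 29*g^2 - 20*g) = (g - 5)*(g - 2)*(g^3 - 5*g^2 + 4*g) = (g - 5)*(g - 4)*(g - 2)*(g^2 - g) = g*(g - 5)*(g - 4)*(g - 2)*(g - 1)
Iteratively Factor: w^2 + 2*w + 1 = (w + 1)*(w + 1)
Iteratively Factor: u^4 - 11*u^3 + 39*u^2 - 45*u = (u - 3)*(u^3 - 8*u^2 + 15*u) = u*(u - 3)*(u^2 - 8*u + 15) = u*(u - 3)^2*(u - 5)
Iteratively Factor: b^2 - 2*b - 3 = (b + 1)*(b - 3)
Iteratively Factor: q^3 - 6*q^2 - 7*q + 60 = (q - 4)*(q^2 - 2*q - 15) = (q - 5)*(q - 4)*(q + 3)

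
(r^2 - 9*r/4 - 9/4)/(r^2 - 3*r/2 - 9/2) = (4*r + 3)/(2*(2*r + 3))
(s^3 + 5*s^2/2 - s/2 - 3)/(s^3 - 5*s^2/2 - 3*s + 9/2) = (s + 2)/(s - 3)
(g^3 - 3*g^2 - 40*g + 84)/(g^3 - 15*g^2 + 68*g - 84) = (g + 6)/(g - 6)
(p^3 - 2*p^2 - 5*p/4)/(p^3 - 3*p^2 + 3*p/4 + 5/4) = p/(p - 1)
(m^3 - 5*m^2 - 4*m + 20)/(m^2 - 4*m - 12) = (m^2 - 7*m + 10)/(m - 6)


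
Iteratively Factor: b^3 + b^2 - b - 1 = (b + 1)*(b^2 - 1) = (b - 1)*(b + 1)*(b + 1)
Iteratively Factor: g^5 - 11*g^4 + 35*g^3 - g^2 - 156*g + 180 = (g - 3)*(g^4 - 8*g^3 + 11*g^2 + 32*g - 60) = (g - 5)*(g - 3)*(g^3 - 3*g^2 - 4*g + 12) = (g - 5)*(g - 3)*(g - 2)*(g^2 - g - 6) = (g - 5)*(g - 3)^2*(g - 2)*(g + 2)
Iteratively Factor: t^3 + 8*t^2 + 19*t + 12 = (t + 1)*(t^2 + 7*t + 12) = (t + 1)*(t + 4)*(t + 3)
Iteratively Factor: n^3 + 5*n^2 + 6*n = (n)*(n^2 + 5*n + 6) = n*(n + 3)*(n + 2)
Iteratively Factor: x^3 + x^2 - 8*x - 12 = (x - 3)*(x^2 + 4*x + 4) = (x - 3)*(x + 2)*(x + 2)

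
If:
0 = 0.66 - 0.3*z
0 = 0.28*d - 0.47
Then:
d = 1.68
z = 2.20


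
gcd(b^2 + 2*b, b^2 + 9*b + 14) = b + 2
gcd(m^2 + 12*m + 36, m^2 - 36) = m + 6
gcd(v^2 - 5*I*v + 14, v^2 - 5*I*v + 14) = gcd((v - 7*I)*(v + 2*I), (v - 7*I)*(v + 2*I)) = v^2 - 5*I*v + 14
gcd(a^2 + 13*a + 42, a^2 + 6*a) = a + 6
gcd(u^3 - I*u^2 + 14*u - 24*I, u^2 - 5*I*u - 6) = u^2 - 5*I*u - 6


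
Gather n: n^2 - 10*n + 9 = n^2 - 10*n + 9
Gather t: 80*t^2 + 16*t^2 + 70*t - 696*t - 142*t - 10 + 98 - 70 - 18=96*t^2 - 768*t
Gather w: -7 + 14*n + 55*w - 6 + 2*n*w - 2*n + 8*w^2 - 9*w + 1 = 12*n + 8*w^2 + w*(2*n + 46) - 12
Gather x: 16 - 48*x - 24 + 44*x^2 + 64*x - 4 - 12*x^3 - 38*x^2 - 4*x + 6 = -12*x^3 + 6*x^2 + 12*x - 6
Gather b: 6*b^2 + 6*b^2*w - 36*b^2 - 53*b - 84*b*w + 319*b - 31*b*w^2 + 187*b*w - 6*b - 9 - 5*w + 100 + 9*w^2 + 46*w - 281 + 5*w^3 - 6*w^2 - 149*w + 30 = b^2*(6*w - 30) + b*(-31*w^2 + 103*w + 260) + 5*w^3 + 3*w^2 - 108*w - 160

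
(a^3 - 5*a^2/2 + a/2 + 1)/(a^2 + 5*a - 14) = (2*a^2 - a - 1)/(2*(a + 7))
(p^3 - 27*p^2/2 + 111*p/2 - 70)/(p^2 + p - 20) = (2*p^2 - 19*p + 35)/(2*(p + 5))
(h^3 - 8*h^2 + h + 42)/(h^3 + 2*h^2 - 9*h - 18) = (h - 7)/(h + 3)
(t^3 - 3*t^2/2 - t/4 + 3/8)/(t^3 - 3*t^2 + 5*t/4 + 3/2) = (t - 1/2)/(t - 2)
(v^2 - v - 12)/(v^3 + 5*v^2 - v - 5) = (v^2 - v - 12)/(v^3 + 5*v^2 - v - 5)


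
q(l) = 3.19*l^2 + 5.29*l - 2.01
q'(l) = 6.38*l + 5.29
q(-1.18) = -3.81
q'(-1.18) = -2.24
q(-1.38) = -3.24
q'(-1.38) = -3.51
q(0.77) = 3.95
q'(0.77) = 10.20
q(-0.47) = -3.79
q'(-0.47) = 2.29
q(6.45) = 164.82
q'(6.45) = 46.44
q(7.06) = 194.34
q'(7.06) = 50.33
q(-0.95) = -4.16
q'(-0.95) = -0.77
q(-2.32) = 2.89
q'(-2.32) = -9.51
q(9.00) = 303.99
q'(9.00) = 62.71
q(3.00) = 42.57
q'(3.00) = 24.43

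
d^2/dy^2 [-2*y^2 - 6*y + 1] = -4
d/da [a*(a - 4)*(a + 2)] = 3*a^2 - 4*a - 8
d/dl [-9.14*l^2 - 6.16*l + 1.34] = -18.28*l - 6.16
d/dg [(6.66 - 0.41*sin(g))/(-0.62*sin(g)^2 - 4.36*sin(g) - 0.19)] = (-0.2542*sin(g)^2 + 8.2584*sin(g) + 29.1155)*cos(g)/(0.3844*sin(g)^4 + 5.4064*sin(g)^3 + 19.2452*sin(g)^2 + 1.6568*sin(g) + 0.0361)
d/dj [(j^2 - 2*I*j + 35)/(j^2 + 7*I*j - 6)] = (9*I*j^2 - 82*j - 233*I)/(j^4 + 14*I*j^3 - 61*j^2 - 84*I*j + 36)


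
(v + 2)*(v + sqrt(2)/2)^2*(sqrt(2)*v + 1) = sqrt(2)*v^4 + 2*sqrt(2)*v^3 + 3*v^3 + 3*sqrt(2)*v^2/2 + 6*v^2 + v/2 + 3*sqrt(2)*v + 1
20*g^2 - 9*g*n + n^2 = (-5*g + n)*(-4*g + n)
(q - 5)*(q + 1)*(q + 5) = q^3 + q^2 - 25*q - 25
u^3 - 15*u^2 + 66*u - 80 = (u - 8)*(u - 5)*(u - 2)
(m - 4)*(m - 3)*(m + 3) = m^3 - 4*m^2 - 9*m + 36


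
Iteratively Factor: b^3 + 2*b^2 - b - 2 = (b + 2)*(b^2 - 1) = (b - 1)*(b + 2)*(b + 1)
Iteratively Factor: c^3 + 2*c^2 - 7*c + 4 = (c + 4)*(c^2 - 2*c + 1) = (c - 1)*(c + 4)*(c - 1)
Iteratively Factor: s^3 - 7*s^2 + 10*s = (s)*(s^2 - 7*s + 10) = s*(s - 5)*(s - 2)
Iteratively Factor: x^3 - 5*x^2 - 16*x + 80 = (x - 4)*(x^2 - x - 20) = (x - 5)*(x - 4)*(x + 4)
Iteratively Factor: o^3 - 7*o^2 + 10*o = (o)*(o^2 - 7*o + 10) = o*(o - 5)*(o - 2)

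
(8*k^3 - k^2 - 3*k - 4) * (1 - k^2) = -8*k^5 + k^4 + 11*k^3 + 3*k^2 - 3*k - 4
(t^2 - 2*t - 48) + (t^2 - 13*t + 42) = 2*t^2 - 15*t - 6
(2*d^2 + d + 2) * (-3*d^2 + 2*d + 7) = -6*d^4 + d^3 + 10*d^2 + 11*d + 14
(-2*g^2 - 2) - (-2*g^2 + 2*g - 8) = 6 - 2*g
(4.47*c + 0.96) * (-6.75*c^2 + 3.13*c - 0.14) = -30.1725*c^3 + 7.5111*c^2 + 2.379*c - 0.1344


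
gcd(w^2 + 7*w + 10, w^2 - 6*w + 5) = 1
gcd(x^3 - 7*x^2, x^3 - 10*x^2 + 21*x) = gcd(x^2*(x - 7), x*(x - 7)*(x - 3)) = x^2 - 7*x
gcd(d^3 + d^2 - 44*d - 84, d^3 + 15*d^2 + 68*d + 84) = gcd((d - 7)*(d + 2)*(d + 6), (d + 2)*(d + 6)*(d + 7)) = d^2 + 8*d + 12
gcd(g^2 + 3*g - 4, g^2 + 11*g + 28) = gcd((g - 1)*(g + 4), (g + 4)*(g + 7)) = g + 4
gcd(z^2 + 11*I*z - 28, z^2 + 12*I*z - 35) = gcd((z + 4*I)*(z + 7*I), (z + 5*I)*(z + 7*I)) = z + 7*I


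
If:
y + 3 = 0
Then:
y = -3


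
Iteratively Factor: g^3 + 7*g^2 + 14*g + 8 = (g + 4)*(g^2 + 3*g + 2) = (g + 1)*(g + 4)*(g + 2)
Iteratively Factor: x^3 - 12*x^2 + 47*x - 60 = (x - 3)*(x^2 - 9*x + 20) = (x - 5)*(x - 3)*(x - 4)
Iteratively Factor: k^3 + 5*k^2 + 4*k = (k)*(k^2 + 5*k + 4) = k*(k + 1)*(k + 4)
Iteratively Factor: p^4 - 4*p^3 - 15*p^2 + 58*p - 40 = (p - 1)*(p^3 - 3*p^2 - 18*p + 40) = (p - 5)*(p - 1)*(p^2 + 2*p - 8) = (p - 5)*(p - 2)*(p - 1)*(p + 4)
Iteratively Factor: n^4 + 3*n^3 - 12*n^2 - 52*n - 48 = (n - 4)*(n^3 + 7*n^2 + 16*n + 12) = (n - 4)*(n + 2)*(n^2 + 5*n + 6) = (n - 4)*(n + 2)^2*(n + 3)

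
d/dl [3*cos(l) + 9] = -3*sin(l)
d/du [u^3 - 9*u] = 3*u^2 - 9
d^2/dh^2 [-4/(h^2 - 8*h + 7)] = 8*(h^2 - 8*h - 4*(h - 4)^2 + 7)/(h^2 - 8*h + 7)^3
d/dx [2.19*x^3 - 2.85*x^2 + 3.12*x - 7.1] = 6.57*x^2 - 5.7*x + 3.12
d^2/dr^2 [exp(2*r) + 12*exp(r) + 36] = 4*(exp(r) + 3)*exp(r)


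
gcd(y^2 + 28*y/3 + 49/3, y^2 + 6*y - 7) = y + 7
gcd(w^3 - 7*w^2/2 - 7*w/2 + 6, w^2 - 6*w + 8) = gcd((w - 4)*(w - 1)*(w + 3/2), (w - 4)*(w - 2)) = w - 4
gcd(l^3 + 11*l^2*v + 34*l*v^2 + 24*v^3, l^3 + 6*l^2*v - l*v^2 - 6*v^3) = l^2 + 7*l*v + 6*v^2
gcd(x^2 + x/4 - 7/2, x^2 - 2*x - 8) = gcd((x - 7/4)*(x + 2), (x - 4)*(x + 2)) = x + 2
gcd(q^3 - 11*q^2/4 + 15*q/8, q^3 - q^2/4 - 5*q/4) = q^2 - 5*q/4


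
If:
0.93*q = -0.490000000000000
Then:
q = -0.53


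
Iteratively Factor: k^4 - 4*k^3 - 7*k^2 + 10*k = (k)*(k^3 - 4*k^2 - 7*k + 10) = k*(k + 2)*(k^2 - 6*k + 5) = k*(k - 5)*(k + 2)*(k - 1)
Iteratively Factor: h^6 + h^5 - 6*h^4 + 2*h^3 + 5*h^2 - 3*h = (h + 1)*(h^5 - 6*h^3 + 8*h^2 - 3*h) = h*(h + 1)*(h^4 - 6*h^2 + 8*h - 3) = h*(h - 1)*(h + 1)*(h^3 + h^2 - 5*h + 3) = h*(h - 1)^2*(h + 1)*(h^2 + 2*h - 3) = h*(h - 1)^3*(h + 1)*(h + 3)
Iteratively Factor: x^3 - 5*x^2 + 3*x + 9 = (x - 3)*(x^2 - 2*x - 3) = (x - 3)*(x + 1)*(x - 3)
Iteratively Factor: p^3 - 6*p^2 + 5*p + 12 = (p + 1)*(p^2 - 7*p + 12) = (p - 4)*(p + 1)*(p - 3)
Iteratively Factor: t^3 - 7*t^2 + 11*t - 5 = (t - 1)*(t^2 - 6*t + 5) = (t - 5)*(t - 1)*(t - 1)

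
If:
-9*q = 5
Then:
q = -5/9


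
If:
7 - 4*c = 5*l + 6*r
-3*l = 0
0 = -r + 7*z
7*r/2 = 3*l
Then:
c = 7/4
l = 0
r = 0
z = 0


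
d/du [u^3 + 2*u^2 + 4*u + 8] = 3*u^2 + 4*u + 4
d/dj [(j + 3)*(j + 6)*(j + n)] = 3*j^2 + 2*j*n + 18*j + 9*n + 18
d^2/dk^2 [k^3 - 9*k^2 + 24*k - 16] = 6*k - 18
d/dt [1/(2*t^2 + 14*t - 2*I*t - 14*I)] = (-2*t - 7 + I)/(2*(t^2 + 7*t - I*t - 7*I)^2)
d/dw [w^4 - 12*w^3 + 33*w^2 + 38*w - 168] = 4*w^3 - 36*w^2 + 66*w + 38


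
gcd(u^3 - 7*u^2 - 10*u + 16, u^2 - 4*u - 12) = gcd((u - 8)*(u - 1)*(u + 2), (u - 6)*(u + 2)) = u + 2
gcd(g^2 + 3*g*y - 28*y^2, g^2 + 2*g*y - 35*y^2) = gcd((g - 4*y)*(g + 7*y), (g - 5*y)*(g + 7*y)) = g + 7*y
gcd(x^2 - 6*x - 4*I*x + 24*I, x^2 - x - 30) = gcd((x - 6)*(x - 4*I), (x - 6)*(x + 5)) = x - 6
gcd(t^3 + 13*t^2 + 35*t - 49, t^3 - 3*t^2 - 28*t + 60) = 1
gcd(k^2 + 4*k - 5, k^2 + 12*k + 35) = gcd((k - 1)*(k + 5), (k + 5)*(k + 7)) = k + 5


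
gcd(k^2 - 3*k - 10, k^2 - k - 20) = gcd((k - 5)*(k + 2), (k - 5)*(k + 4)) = k - 5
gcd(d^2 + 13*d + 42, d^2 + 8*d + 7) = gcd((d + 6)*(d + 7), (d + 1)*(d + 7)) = d + 7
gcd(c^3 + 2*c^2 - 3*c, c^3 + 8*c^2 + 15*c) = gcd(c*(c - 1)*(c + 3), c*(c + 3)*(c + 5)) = c^2 + 3*c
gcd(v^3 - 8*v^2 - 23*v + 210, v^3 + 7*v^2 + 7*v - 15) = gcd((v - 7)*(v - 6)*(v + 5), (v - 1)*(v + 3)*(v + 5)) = v + 5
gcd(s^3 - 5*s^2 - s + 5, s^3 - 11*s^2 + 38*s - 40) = s - 5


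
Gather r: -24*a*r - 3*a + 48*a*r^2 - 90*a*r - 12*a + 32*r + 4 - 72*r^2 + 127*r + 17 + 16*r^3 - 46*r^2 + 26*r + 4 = -15*a + 16*r^3 + r^2*(48*a - 118) + r*(185 - 114*a) + 25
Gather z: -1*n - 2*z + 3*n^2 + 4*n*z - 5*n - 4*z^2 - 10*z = 3*n^2 - 6*n - 4*z^2 + z*(4*n - 12)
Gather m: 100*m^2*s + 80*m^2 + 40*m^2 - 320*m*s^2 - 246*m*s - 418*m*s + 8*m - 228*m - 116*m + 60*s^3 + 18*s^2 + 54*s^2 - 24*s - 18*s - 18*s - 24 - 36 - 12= m^2*(100*s + 120) + m*(-320*s^2 - 664*s - 336) + 60*s^3 + 72*s^2 - 60*s - 72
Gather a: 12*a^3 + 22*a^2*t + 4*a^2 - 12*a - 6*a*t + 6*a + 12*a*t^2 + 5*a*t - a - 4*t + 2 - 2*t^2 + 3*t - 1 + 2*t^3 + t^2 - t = 12*a^3 + a^2*(22*t + 4) + a*(12*t^2 - t - 7) + 2*t^3 - t^2 - 2*t + 1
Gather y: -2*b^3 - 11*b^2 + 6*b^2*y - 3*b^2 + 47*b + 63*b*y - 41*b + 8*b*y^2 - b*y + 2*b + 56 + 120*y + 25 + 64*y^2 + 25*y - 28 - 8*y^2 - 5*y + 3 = -2*b^3 - 14*b^2 + 8*b + y^2*(8*b + 56) + y*(6*b^2 + 62*b + 140) + 56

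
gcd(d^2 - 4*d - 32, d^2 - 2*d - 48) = d - 8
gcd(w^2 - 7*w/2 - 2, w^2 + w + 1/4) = w + 1/2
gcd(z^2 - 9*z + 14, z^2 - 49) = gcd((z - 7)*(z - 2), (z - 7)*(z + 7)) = z - 7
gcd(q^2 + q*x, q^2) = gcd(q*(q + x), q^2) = q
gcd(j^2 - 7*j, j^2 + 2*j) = j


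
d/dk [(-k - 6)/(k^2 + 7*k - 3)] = (-k^2 - 7*k + (k + 6)*(2*k + 7) + 3)/(k^2 + 7*k - 3)^2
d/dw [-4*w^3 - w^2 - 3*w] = -12*w^2 - 2*w - 3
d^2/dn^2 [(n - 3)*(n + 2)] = 2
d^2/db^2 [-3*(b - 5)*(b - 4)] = -6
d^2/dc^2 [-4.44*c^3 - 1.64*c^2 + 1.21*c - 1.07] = -26.64*c - 3.28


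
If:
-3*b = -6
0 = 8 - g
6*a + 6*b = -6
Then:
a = -3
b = 2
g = 8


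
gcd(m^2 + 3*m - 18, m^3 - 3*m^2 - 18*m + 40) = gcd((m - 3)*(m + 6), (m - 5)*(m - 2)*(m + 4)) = 1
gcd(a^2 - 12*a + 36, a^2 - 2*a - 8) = 1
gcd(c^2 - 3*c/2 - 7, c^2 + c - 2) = c + 2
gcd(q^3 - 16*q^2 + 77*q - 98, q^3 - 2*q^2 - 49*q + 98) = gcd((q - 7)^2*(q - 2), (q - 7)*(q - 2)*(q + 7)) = q^2 - 9*q + 14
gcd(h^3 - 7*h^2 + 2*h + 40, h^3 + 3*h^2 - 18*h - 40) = h^2 - 2*h - 8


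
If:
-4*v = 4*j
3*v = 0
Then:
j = 0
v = 0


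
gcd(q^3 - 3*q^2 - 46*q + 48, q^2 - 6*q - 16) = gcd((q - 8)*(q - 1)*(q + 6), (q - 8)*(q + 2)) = q - 8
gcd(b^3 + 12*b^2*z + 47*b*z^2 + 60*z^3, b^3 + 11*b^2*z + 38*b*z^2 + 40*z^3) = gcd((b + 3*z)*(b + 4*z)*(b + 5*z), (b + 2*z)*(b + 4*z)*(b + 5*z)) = b^2 + 9*b*z + 20*z^2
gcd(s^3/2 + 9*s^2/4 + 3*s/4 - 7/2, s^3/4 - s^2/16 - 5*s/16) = 1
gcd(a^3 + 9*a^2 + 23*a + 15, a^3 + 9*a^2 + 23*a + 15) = a^3 + 9*a^2 + 23*a + 15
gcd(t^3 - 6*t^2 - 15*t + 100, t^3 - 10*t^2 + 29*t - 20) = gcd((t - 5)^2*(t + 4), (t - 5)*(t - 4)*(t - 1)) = t - 5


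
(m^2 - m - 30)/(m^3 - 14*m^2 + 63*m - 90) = (m + 5)/(m^2 - 8*m + 15)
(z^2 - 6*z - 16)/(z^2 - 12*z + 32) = (z + 2)/(z - 4)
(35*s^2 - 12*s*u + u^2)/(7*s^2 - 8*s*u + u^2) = (5*s - u)/(s - u)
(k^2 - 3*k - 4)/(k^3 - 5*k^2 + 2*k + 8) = 1/(k - 2)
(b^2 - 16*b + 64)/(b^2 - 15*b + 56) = (b - 8)/(b - 7)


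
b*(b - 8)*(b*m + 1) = b^3*m - 8*b^2*m + b^2 - 8*b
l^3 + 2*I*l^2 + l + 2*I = (l - I)*(l + I)*(l + 2*I)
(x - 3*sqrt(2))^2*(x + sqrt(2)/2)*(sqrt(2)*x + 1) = sqrt(2)*x^4 - 10*x^3 + 13*sqrt(2)*x^2/2 + 30*x + 9*sqrt(2)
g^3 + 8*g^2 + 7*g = g*(g + 1)*(g + 7)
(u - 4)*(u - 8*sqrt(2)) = u^2 - 8*sqrt(2)*u - 4*u + 32*sqrt(2)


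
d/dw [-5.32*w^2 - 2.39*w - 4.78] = -10.64*w - 2.39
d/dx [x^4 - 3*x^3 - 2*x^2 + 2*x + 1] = 4*x^3 - 9*x^2 - 4*x + 2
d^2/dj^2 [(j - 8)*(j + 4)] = 2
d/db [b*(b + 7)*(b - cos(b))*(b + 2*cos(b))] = -b*(b + 7)*(b - cos(b))*(2*sin(b) - 1) + b*(b + 7)*(b + 2*cos(b))*(sin(b) + 1) + b*(b - cos(b))*(b + 2*cos(b)) + (b + 7)*(b - cos(b))*(b + 2*cos(b))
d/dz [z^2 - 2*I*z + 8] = 2*z - 2*I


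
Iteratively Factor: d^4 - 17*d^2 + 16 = (d + 1)*(d^3 - d^2 - 16*d + 16) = (d - 4)*(d + 1)*(d^2 + 3*d - 4) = (d - 4)*(d - 1)*(d + 1)*(d + 4)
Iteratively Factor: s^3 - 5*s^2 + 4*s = (s - 1)*(s^2 - 4*s) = (s - 4)*(s - 1)*(s)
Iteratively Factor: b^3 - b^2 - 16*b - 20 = (b + 2)*(b^2 - 3*b - 10) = (b + 2)^2*(b - 5)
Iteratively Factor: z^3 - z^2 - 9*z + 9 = (z + 3)*(z^2 - 4*z + 3) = (z - 1)*(z + 3)*(z - 3)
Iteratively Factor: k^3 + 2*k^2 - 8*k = (k - 2)*(k^2 + 4*k) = k*(k - 2)*(k + 4)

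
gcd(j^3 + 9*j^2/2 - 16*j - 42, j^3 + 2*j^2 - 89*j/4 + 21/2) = j^2 + 5*j/2 - 21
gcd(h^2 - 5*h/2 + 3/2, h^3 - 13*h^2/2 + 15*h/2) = h - 3/2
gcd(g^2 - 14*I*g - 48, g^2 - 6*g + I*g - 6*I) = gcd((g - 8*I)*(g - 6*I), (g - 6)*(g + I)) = 1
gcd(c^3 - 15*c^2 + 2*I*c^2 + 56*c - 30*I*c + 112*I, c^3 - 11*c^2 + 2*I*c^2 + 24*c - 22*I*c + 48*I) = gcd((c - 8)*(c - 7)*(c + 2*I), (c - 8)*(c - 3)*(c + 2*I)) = c^2 + c*(-8 + 2*I) - 16*I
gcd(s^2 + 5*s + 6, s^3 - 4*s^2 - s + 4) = 1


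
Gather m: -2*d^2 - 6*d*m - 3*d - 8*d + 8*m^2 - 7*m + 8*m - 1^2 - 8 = -2*d^2 - 11*d + 8*m^2 + m*(1 - 6*d) - 9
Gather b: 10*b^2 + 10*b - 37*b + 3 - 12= 10*b^2 - 27*b - 9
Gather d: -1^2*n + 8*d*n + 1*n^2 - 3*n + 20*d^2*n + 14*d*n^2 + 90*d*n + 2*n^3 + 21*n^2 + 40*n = 20*d^2*n + d*(14*n^2 + 98*n) + 2*n^3 + 22*n^2 + 36*n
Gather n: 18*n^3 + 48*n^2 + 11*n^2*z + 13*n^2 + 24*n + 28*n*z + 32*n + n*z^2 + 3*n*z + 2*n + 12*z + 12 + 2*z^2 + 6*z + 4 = 18*n^3 + n^2*(11*z + 61) + n*(z^2 + 31*z + 58) + 2*z^2 + 18*z + 16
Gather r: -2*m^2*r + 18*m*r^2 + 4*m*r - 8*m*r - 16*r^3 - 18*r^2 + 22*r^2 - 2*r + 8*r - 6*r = -16*r^3 + r^2*(18*m + 4) + r*(-2*m^2 - 4*m)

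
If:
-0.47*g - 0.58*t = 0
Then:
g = -1.23404255319149*t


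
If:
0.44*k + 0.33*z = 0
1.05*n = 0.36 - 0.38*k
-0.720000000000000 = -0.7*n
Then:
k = -1.89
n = 1.03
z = 2.53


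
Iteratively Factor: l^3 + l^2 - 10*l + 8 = (l - 2)*(l^2 + 3*l - 4) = (l - 2)*(l + 4)*(l - 1)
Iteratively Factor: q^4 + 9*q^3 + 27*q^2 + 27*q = (q)*(q^3 + 9*q^2 + 27*q + 27) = q*(q + 3)*(q^2 + 6*q + 9) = q*(q + 3)^2*(q + 3)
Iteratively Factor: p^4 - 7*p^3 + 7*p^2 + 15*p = (p + 1)*(p^3 - 8*p^2 + 15*p) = p*(p + 1)*(p^2 - 8*p + 15) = p*(p - 3)*(p + 1)*(p - 5)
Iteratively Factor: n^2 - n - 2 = (n - 2)*(n + 1)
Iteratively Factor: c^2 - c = (c)*(c - 1)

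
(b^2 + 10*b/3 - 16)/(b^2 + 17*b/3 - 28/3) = (3*b^2 + 10*b - 48)/(3*b^2 + 17*b - 28)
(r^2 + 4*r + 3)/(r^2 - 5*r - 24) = (r + 1)/(r - 8)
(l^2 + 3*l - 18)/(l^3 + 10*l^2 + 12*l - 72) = (l - 3)/(l^2 + 4*l - 12)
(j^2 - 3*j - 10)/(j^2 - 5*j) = (j + 2)/j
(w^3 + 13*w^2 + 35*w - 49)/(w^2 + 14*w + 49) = w - 1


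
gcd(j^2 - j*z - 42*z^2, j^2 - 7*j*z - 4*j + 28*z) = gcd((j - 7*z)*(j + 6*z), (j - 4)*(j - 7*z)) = -j + 7*z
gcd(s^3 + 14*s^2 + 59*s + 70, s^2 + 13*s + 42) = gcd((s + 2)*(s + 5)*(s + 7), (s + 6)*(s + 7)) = s + 7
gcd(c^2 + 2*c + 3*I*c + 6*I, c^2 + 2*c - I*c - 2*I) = c + 2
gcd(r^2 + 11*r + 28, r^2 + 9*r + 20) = r + 4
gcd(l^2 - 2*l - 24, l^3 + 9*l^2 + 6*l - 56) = l + 4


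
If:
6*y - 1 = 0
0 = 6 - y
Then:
No Solution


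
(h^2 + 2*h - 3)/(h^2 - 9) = (h - 1)/(h - 3)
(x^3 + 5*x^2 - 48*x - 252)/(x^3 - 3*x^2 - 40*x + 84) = (x + 6)/(x - 2)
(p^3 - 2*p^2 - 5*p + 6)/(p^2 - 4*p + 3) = p + 2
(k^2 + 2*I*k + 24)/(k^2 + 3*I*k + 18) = (k - 4*I)/(k - 3*I)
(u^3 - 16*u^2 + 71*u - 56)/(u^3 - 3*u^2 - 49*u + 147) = (u^2 - 9*u + 8)/(u^2 + 4*u - 21)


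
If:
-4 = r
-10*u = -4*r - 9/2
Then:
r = -4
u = -23/20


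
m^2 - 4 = (m - 2)*(m + 2)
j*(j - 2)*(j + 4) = j^3 + 2*j^2 - 8*j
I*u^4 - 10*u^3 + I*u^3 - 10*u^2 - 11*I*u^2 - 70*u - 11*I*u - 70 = (u - 2*I)*(u + 5*I)*(u + 7*I)*(I*u + I)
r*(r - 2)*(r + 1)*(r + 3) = r^4 + 2*r^3 - 5*r^2 - 6*r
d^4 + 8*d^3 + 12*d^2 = d^2*(d + 2)*(d + 6)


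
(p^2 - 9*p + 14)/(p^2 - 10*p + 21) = (p - 2)/(p - 3)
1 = 1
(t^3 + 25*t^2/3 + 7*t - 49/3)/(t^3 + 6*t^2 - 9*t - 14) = (t^2 + 4*t/3 - 7/3)/(t^2 - t - 2)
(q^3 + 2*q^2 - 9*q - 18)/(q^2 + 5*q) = (q^3 + 2*q^2 - 9*q - 18)/(q*(q + 5))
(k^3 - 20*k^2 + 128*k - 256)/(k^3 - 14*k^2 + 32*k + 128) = (k - 4)/(k + 2)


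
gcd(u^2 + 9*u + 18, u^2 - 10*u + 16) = 1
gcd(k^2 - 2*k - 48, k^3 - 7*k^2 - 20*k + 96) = k - 8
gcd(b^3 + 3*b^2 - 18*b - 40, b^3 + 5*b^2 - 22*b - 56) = b^2 - 2*b - 8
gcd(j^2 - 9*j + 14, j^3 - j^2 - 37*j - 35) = j - 7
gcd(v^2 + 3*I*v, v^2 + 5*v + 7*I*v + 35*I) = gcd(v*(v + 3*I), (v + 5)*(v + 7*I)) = 1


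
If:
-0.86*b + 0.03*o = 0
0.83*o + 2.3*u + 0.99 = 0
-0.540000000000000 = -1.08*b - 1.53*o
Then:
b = 0.01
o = 0.34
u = -0.55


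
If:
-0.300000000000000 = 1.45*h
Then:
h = -0.21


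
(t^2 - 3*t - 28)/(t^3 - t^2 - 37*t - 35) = (t + 4)/(t^2 + 6*t + 5)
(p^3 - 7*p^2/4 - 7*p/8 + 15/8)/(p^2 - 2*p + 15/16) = 2*(2*p^2 - p - 3)/(4*p - 3)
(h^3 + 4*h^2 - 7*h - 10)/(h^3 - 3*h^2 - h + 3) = (h^2 + 3*h - 10)/(h^2 - 4*h + 3)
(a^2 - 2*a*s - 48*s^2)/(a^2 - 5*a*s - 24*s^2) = (a + 6*s)/(a + 3*s)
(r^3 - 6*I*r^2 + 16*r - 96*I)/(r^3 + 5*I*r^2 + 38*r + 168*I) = (r - 4*I)/(r + 7*I)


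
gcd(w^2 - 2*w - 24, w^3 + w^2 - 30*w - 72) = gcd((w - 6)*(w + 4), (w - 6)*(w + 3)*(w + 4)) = w^2 - 2*w - 24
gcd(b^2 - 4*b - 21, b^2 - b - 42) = b - 7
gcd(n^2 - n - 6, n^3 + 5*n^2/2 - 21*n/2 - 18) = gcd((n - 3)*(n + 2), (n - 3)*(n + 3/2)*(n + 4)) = n - 3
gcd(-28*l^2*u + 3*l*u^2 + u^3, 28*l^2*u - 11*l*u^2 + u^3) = -4*l*u + u^2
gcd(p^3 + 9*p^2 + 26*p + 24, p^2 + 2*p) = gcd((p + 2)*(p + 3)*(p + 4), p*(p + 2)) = p + 2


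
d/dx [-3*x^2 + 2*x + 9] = 2 - 6*x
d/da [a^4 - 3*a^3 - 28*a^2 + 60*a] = 4*a^3 - 9*a^2 - 56*a + 60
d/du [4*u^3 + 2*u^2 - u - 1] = 12*u^2 + 4*u - 1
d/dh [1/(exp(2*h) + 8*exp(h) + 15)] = 2*(-exp(h) - 4)*exp(h)/(exp(2*h) + 8*exp(h) + 15)^2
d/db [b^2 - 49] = 2*b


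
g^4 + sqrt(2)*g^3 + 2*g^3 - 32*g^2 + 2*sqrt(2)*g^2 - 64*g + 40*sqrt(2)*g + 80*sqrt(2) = (g + 2)*(g - 2*sqrt(2))^2*(g + 5*sqrt(2))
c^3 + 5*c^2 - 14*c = c*(c - 2)*(c + 7)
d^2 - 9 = (d - 3)*(d + 3)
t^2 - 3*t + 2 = (t - 2)*(t - 1)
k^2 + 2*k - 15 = (k - 3)*(k + 5)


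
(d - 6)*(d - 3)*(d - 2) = d^3 - 11*d^2 + 36*d - 36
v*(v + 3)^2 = v^3 + 6*v^2 + 9*v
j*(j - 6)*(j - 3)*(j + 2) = j^4 - 7*j^3 + 36*j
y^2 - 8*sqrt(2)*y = y*(y - 8*sqrt(2))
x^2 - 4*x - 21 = (x - 7)*(x + 3)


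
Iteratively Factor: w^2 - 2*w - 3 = (w - 3)*(w + 1)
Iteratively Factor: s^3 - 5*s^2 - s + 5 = (s - 5)*(s^2 - 1) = (s - 5)*(s - 1)*(s + 1)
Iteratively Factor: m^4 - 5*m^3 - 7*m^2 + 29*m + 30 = (m - 3)*(m^3 - 2*m^2 - 13*m - 10) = (m - 5)*(m - 3)*(m^2 + 3*m + 2) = (m - 5)*(m - 3)*(m + 2)*(m + 1)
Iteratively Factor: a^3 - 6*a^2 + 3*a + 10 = (a + 1)*(a^2 - 7*a + 10) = (a - 5)*(a + 1)*(a - 2)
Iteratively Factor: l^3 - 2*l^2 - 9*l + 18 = (l + 3)*(l^2 - 5*l + 6) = (l - 2)*(l + 3)*(l - 3)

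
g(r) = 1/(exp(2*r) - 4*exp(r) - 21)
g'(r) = (-2*exp(2*r) + 4*exp(r))/(exp(2*r) - 4*exp(r) - 21)^2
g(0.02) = -0.04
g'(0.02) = 0.00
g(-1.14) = -0.05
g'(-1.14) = 0.00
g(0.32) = -0.04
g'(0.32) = 0.00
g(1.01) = -0.04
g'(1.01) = -0.01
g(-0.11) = -0.04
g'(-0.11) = 0.00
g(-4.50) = -0.05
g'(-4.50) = 0.00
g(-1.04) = -0.04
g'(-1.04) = 0.00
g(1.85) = -0.17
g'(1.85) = -1.54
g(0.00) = -0.04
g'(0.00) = 0.00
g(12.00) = 0.00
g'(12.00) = 0.00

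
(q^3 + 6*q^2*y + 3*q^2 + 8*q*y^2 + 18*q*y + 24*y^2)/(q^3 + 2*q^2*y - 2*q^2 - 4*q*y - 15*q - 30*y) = (q + 4*y)/(q - 5)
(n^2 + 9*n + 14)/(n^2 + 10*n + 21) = (n + 2)/(n + 3)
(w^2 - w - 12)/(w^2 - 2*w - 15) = (w - 4)/(w - 5)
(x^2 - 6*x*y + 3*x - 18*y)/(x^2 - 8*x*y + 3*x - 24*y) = (x - 6*y)/(x - 8*y)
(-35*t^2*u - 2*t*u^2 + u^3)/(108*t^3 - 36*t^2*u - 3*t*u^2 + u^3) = u*(-35*t^2 - 2*t*u + u^2)/(108*t^3 - 36*t^2*u - 3*t*u^2 + u^3)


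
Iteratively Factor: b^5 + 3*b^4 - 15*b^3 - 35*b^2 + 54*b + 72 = (b + 4)*(b^4 - b^3 - 11*b^2 + 9*b + 18) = (b - 2)*(b + 4)*(b^3 + b^2 - 9*b - 9) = (b - 3)*(b - 2)*(b + 4)*(b^2 + 4*b + 3) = (b - 3)*(b - 2)*(b + 1)*(b + 4)*(b + 3)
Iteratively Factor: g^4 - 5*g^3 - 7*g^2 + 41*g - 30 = (g - 1)*(g^3 - 4*g^2 - 11*g + 30) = (g - 1)*(g + 3)*(g^2 - 7*g + 10) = (g - 5)*(g - 1)*(g + 3)*(g - 2)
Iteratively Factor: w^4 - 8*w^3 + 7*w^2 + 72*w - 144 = (w - 3)*(w^3 - 5*w^2 - 8*w + 48) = (w - 4)*(w - 3)*(w^2 - w - 12) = (w - 4)^2*(w - 3)*(w + 3)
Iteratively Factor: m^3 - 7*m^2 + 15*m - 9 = (m - 3)*(m^2 - 4*m + 3) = (m - 3)^2*(m - 1)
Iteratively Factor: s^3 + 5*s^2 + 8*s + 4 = (s + 1)*(s^2 + 4*s + 4) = (s + 1)*(s + 2)*(s + 2)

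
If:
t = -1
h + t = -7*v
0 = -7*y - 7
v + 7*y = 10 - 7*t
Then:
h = -167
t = -1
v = 24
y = -1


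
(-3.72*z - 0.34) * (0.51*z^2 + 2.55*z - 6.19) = -1.8972*z^3 - 9.6594*z^2 + 22.1598*z + 2.1046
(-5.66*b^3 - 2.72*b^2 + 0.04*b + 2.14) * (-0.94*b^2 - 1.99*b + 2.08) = 5.3204*b^5 + 13.8202*b^4 - 6.3976*b^3 - 7.7488*b^2 - 4.1754*b + 4.4512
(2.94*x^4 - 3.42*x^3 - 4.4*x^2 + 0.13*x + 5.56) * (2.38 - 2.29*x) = -6.7326*x^5 + 14.829*x^4 + 1.9364*x^3 - 10.7697*x^2 - 12.423*x + 13.2328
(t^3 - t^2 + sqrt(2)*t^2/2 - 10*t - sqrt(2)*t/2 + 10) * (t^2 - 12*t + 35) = t^5 - 13*t^4 + sqrt(2)*t^4/2 - 13*sqrt(2)*t^3/2 + 37*t^3 + 47*sqrt(2)*t^2/2 + 95*t^2 - 470*t - 35*sqrt(2)*t/2 + 350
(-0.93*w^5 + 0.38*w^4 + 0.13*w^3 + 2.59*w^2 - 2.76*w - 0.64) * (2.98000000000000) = -2.7714*w^5 + 1.1324*w^4 + 0.3874*w^3 + 7.7182*w^2 - 8.2248*w - 1.9072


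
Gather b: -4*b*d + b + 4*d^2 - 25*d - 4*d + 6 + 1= b*(1 - 4*d) + 4*d^2 - 29*d + 7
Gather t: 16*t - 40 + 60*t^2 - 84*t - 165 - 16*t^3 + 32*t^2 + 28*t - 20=-16*t^3 + 92*t^2 - 40*t - 225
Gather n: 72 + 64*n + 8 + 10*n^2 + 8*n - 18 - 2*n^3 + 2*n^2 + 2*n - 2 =-2*n^3 + 12*n^2 + 74*n + 60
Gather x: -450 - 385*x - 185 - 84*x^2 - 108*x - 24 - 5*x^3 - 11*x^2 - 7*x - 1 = -5*x^3 - 95*x^2 - 500*x - 660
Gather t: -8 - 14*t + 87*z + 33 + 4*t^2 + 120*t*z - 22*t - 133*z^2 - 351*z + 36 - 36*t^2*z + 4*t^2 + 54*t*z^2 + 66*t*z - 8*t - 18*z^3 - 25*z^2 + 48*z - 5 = t^2*(8 - 36*z) + t*(54*z^2 + 186*z - 44) - 18*z^3 - 158*z^2 - 216*z + 56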